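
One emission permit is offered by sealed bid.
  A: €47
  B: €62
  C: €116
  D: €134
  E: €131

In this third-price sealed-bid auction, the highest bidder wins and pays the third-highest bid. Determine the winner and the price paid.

D pays €116

Third-price sealed-bid auction: the highest bidder wins and pays the third-highest bid.
Bids ranked: 134 (D) > 131 (E) > 116 (C) > 62 (B) > 47 (A)
D wins; payment is bid #3 in the ranking = €116.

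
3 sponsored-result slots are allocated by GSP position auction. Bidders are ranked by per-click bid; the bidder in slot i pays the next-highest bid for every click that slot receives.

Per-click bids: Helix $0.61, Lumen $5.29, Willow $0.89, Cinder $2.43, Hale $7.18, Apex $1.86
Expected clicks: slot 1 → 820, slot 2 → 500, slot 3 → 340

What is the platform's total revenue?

Total revenue: $6185.20

Sorting advertisers: $7.18 (Hale) > $5.29 (Lumen) > $2.43 (Cinder) > $1.86 (Apex) > …
Slot 1: Hale pays $5.29 × 820 = $4337.80
Slot 2: Lumen pays $2.43 × 500 = $1215.00
Slot 3: Cinder pays $1.86 × 340 = $632.40
Total = $6185.20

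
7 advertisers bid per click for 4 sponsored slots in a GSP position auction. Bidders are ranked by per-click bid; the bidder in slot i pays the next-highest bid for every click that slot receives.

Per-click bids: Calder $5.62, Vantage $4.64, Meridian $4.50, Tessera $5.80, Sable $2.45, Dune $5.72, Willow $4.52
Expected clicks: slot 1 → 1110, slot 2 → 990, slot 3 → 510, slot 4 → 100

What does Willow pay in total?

Ranked by bid: $5.80 (Tessera) > $5.72 (Dune) > $5.62 (Calder) > $4.64 (Vantage) > $4.52 (Willow) > …
Willow ranks below slot 4 → no slot, pays nothing.

Willow pays $0.00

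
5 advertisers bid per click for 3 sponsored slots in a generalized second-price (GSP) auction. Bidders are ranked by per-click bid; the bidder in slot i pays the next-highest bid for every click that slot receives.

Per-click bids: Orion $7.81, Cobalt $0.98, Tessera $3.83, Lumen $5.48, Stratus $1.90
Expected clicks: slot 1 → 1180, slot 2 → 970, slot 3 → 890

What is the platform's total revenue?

Total revenue: $11872.50

Ranked by bid: $7.81 (Orion) > $5.48 (Lumen) > $3.83 (Tessera) > $1.90 (Stratus) > …
Slot 1: Orion pays $5.48 × 1180 = $6466.40
Slot 2: Lumen pays $3.83 × 970 = $3715.10
Slot 3: Tessera pays $1.90 × 890 = $1691.00
Total = $11872.50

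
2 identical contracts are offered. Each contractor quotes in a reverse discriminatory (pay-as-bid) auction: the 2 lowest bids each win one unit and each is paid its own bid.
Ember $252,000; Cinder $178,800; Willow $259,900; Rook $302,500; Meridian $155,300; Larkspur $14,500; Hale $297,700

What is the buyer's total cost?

Bids ranked low→high: 14,500 (Larkspur), 155,300 (Meridian), 178,800 (Cinder), 252,000 (Ember), …
The 2 lowest are Larkspur, Meridian.
Total cost = 14,500 + 155,300 = $169,800.

Total cost: $169,800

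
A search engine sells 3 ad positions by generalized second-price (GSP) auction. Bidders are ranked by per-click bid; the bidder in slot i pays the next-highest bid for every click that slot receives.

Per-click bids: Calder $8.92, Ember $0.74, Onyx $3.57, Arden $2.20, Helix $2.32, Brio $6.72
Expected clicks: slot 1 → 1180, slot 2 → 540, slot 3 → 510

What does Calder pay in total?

Ranked by bid: $8.92 (Calder) > $6.72 (Brio) > $3.57 (Onyx) > $2.32 (Helix) > …
Calder holds slot 1 → pays next bid $6.72 × 1180 clicks = $7929.60.

Calder pays $7929.60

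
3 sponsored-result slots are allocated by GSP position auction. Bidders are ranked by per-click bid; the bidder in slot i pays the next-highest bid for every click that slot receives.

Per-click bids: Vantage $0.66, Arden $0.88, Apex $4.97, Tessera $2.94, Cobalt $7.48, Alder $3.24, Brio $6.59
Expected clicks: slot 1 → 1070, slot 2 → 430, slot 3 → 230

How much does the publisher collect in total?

Total revenue: $9933.60

Sorting advertisers: $7.48 (Cobalt) > $6.59 (Brio) > $4.97 (Apex) > $3.24 (Alder) > …
Slot 1: Cobalt pays $6.59 × 1070 = $7051.30
Slot 2: Brio pays $4.97 × 430 = $2137.10
Slot 3: Apex pays $3.24 × 230 = $745.20
Total = $9933.60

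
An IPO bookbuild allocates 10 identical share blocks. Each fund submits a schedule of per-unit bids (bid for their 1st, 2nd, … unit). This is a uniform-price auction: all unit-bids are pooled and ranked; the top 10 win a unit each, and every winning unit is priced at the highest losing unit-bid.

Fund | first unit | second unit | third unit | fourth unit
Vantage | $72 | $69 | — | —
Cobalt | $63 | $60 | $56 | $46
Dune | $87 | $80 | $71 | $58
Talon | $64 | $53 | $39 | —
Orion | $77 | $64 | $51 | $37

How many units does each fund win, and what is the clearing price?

Pooled unit-bids ranked (top 10): 87 (Dune-1), 80 (Dune-2), 77 (Orion-1), 72 (Vantage-1), 71 (Dune-3), 69 (Vantage-2), 64 (Talon-1), 64 (Orion-2), 63 (Cobalt-1), 60 (Cobalt-2)
Highest rejected unit-bid = $58.
Allocation: Cobalt 2, Dune 3, Orion 2, Talon 1, Vantage 2.

Cobalt 2, Dune 3, Orion 2, Talon 1, Vantage 2; clearing price $58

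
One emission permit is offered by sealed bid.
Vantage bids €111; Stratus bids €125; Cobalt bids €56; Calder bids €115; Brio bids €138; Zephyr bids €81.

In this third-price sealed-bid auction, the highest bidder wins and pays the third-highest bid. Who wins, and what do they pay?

Brio pays €115

Third-price sealed-bid auction: the highest bidder wins and pays the third-highest bid.
Bids ranked: 138 (Brio) > 125 (Stratus) > 115 (Calder) > 111 (Vantage) > 81 (Zephyr) > 56 (Cobalt)
Brio wins; payment is bid #3 in the ranking = €115.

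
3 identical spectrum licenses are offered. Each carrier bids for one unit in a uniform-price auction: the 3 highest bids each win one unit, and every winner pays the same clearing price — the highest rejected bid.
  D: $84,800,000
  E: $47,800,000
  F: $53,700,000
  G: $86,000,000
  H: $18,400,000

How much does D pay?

Sorting: 86,000,000 (G), 84,800,000 (D), 53,700,000 (F), 47,800,000 (E), 18,400,000 (H)
The 3 highest are G, D, F.
First losing bid is E's $47,800,000, which sets the uniform price.
D wins → pays $47,800,000.

D pays $47,800,000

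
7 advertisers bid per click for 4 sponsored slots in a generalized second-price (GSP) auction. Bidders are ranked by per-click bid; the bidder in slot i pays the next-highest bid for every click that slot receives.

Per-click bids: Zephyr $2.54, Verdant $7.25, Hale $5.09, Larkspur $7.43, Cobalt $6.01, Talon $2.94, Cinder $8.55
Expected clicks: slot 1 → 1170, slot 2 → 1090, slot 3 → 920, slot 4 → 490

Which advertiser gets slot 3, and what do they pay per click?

Verdant; $6.01 per click

Sorting advertisers: $8.55 (Cinder) > $7.43 (Larkspur) > $7.25 (Verdant) > $6.01 (Cobalt) > $5.09 (Hale) > …
Slot 3 goes to the third-ranked bidder, Verdant, who pays the next bid down: $6.01/click.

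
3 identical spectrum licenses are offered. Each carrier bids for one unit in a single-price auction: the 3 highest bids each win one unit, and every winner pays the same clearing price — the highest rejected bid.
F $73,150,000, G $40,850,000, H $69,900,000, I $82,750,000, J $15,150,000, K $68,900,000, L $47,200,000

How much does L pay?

Ordering the bids: 82,750,000 (I), 73,150,000 (F), 69,900,000 (H), 68,900,000 (K), 47,200,000 (L), …
Winners (3 units): I, F, H.
Highest unsuccessful bid: $68,900,000 → clearing price.
L does not win → pays $0.

L pays $0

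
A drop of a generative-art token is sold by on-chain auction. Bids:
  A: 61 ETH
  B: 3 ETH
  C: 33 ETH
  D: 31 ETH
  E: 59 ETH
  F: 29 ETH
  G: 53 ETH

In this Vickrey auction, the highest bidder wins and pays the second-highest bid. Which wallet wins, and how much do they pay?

Rule: the highest bidder wins and pays the second-highest bid.
Bids ranked: 61 (A) > 59 (E) > 53 (G) > 33 (C) > 31 (D) > 29 (F) > …
Second-price: A pays E's bid of 59 ETH.

A pays 59 ETH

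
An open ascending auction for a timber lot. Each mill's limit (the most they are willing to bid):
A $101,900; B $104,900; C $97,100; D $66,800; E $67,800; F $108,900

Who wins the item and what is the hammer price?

Limits in order: 108,900 (F) > 104,900 (B) > 101,900 (A) > 97,100 (C) > 67,800 (E) > 66,800 (D)
Once the price passes $104,900, only F is left; the hammer falls at B's limit of $104,900.

F wins at $104,900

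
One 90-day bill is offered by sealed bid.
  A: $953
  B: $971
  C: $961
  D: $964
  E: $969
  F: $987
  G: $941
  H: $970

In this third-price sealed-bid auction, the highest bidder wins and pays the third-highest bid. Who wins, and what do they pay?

Bids ranked: 987 (F) > 971 (B) > 970 (H) > 969 (E) > 964 (D) > 961 (C) > …
F wins; payment is bid #3 in the ranking = $970.

F pays $970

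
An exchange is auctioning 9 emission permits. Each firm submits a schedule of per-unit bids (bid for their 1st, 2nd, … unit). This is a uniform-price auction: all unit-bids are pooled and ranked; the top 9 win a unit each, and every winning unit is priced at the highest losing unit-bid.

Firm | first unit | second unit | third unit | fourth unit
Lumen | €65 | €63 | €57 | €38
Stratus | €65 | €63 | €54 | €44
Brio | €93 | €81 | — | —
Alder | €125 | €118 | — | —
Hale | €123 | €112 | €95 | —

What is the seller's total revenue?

Total revenue: €567

Pooled unit-bids ranked (top 9): 125 (Alder-1), 123 (Hale-1), 118 (Alder-2), 112 (Hale-2), 95 (Hale-3), 93 (Brio-1), 81 (Brio-2), 65 (Lumen-1), 65 (Stratus-1)
The (k+1)-th unit-bid is €63.
Allocation: Alder 2, Brio 2, Hale 3, Lumen 1, Stratus 1. Every unit priced at €63.
Revenue = 9 × 63 = €567.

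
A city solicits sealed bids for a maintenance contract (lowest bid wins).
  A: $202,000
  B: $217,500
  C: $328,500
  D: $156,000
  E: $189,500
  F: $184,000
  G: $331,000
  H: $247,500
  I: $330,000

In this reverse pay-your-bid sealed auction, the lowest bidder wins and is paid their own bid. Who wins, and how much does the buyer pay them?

D is paid $156,000

Bids ranked: 156,000 (D) < 184,000 (F) < 189,500 (E) < 202,000 (A) < 217,500 (B) < 247,500 (H) < …
D is lowest → is paid own bid, $156,000.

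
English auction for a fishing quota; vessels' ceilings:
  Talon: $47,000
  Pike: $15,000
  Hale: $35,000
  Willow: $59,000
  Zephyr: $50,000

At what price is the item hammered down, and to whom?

Limits in order: 59,000 (Willow) > 50,000 (Zephyr) > 47,000 (Talon) > 35,000 (Hale) > 15,000 (Pike)
Bidding ends when Zephyr exits at $50,000; Willow takes it.

Willow wins at $50,000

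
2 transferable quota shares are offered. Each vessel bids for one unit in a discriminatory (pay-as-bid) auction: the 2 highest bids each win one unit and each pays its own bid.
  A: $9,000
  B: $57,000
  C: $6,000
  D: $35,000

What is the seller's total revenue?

Total revenue: $92,000

Ordering the bids: 57,000 (B), 35,000 (D), 9,000 (A), 6,000 (C)
The 2 highest are B, D.
Total revenue = 57,000 + 35,000 = $92,000.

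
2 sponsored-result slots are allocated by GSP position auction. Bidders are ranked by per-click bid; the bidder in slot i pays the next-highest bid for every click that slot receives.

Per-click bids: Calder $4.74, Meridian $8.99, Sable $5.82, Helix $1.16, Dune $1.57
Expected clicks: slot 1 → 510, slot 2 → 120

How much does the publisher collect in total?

Sorting advertisers: $8.99 (Meridian) > $5.82 (Sable) > $4.74 (Calder) > …
Slot 1: Meridian pays $5.82 × 510 = $2968.20
Slot 2: Sable pays $4.74 × 120 = $568.80
Total = $3537.00

Total revenue: $3537.00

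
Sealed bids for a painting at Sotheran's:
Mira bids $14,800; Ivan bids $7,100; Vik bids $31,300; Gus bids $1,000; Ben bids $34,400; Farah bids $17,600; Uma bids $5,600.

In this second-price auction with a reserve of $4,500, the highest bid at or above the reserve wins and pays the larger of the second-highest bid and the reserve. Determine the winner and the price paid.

Ben pays $31,300

Bids ranked: 34,400 (Ben) > 31,300 (Vik) > 17,600 (Farah) > 14,800 (Mira) > 7,100 (Ivan) > 5,600 (Uma) > …
Highest eligible bid: Ben at $34,400.
max(second-highest $31,300, reserve $4,500) = $31,300; the reserve does not bind.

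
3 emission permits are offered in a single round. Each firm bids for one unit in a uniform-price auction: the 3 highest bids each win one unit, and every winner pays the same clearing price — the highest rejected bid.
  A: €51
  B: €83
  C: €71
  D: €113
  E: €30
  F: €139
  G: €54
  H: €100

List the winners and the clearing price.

F, D, H; each pays €83

Sorting: 139 (F), 113 (D), 100 (H), 83 (B), 71 (C), …
The 3 highest are F, D, H.
First losing bid is B's €83, which sets the uniform price.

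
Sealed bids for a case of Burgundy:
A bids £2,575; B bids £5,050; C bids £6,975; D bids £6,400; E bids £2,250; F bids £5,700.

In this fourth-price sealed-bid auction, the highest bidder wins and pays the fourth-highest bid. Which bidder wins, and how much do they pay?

Sorting bids: 6,975 (C) > 6,400 (D) > 5,700 (F) > 5,050 (B) > 2,575 (A) > 2,250 (E)
C wins; payment is bid #4 in the ranking = £5,050.

C pays £5,050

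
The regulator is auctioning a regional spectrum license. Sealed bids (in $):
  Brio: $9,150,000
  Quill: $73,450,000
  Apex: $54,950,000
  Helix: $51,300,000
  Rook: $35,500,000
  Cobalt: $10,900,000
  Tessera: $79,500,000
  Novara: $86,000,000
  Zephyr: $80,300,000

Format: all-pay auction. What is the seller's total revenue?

Bids in order: 86,000,000 (Novara) > 80,300,000 (Zephyr) > 79,500,000 (Tessera) > 73,450,000 (Quill) > 54,950,000 (Apex) > 51,300,000 (Helix) > …
Novara wins with the top bid; all bids are sunk regardless.
Every bidder forfeits their bid regardless of winning.
Revenue = 9,150,000 + 73,450,000 + 54,950,000 + 51,300,000 + 35,500,000 + 10,900,000 + 79,500,000 + 86,000,000 + 80,300,000 = $481,050,000.

Total revenue: $481,050,000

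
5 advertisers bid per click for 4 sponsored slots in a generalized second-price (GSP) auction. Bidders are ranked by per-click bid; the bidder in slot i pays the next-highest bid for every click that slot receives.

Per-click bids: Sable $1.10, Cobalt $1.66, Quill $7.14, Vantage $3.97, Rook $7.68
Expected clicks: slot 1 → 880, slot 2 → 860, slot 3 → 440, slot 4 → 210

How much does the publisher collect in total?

Total revenue: $10658.80

Per-click bids in order: $7.68 (Rook) > $7.14 (Quill) > $3.97 (Vantage) > $1.66 (Cobalt) > $1.10 (Sable)
Slot 1: Rook pays $7.14 × 880 = $6283.20
Slot 2: Quill pays $3.97 × 860 = $3414.20
Slot 3: Vantage pays $1.66 × 440 = $730.40
Slot 4: Cobalt pays $1.10 × 210 = $231.00
Total = $10658.80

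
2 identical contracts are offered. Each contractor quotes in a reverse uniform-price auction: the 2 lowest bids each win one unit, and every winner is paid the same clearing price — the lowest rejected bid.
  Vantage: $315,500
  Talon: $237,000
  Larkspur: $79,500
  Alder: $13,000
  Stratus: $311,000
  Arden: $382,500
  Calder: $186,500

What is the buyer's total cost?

Total cost: $373,000

Ordering the bids: 13,000 (Alder), 79,500 (Larkspur), 186,500 (Calder), 237,000 (Talon), …
The 2 lowest are Alder, Larkspur.
Lowest unsuccessful bid: $186,500 → clearing price.
Total cost = 2 × $186,500 = $373,000.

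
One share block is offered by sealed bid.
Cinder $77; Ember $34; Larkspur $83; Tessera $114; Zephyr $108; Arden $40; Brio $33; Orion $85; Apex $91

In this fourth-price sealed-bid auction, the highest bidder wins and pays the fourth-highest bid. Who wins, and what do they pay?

Tessera pays $85

Fourth-price sealed-bid auction: the highest bidder wins and pays the fourth-highest bid.
Bids in order: 114 (Tessera) > 108 (Zephyr) > 91 (Apex) > 85 (Orion) > 83 (Larkspur) > 77 (Cinder) > …
Tessera is highest; pays the fourth-highest bid, $85.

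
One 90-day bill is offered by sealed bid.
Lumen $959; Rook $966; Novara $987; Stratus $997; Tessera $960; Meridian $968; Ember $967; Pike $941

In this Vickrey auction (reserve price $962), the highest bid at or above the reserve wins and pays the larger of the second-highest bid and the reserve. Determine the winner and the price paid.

Stratus pays $987

Sorting bids: 997 (Stratus) > 987 (Novara) > 968 (Meridian) > 967 (Ember) > 966 (Rook) > 960 (Tessera) > …
Highest eligible bid: Stratus at $997.
Second-highest bid $987 exceeds the reserve $962 → payment $987.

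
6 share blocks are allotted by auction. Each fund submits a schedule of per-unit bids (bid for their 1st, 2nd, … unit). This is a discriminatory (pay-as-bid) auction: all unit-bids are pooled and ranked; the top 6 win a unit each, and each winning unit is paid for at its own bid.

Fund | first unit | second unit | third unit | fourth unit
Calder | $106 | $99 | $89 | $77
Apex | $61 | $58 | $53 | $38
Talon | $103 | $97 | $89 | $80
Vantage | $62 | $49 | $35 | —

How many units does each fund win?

Calder 3, Talon 3

Pooled unit-bids ranked (top 6): 106 (Calder-1), 103 (Talon-1), 99 (Calder-2), 97 (Talon-2), 89 (Calder-3), 89 (Talon-3)
Next rejected bid: $80 (not a price — pay-as-bid).
Allocation: Calder 3, Talon 3.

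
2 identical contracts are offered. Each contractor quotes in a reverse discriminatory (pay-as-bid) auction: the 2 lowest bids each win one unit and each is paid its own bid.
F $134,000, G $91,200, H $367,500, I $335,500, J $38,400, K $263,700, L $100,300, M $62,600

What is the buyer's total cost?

Total cost: $101,000

Sorting: 38,400 (J), 62,600 (M), 91,200 (G), 100,300 (L), …
Lowest 2: J, M.
Total cost = 38,400 + 62,600 = $101,000.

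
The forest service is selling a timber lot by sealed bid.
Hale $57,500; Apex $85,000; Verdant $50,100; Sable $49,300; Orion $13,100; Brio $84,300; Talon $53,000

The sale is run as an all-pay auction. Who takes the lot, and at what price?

Apex pays $85,000

Sorting bids: 85,000 (Apex) > 84,300 (Brio) > 57,500 (Hale) > 53,000 (Talon) > 50,100 (Verdant) > 49,300 (Sable) > …
Apex wins with the top bid; all bids are sunk regardless.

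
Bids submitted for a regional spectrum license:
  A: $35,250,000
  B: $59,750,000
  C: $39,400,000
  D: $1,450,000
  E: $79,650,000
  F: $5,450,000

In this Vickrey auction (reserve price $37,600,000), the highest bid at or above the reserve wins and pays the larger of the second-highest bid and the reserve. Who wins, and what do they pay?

E pays $59,750,000

Rule: the highest bid at or above the reserve wins and pays the larger of the second-highest bid and the reserve.
Bids in order: 79,650,000 (E) > 59,750,000 (B) > 39,400,000 (C) > 35,250,000 (A) > 5,450,000 (F) > 1,450,000 (D)
E has the top bid at or above the reserve ($79,650,000).
max(second-highest $59,750,000, reserve $37,600,000) = $59,750,000; the reserve does not bind.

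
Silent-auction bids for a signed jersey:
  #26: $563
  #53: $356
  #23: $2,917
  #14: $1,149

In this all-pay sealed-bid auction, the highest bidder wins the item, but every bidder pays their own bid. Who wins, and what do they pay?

Sorting bids: 2,917 (#23) > 1,149 (#14) > 563 (#26) > 356 (#53)
#23 is highest and takes the item; every bidder forfeits their bid.

#23 pays $2,917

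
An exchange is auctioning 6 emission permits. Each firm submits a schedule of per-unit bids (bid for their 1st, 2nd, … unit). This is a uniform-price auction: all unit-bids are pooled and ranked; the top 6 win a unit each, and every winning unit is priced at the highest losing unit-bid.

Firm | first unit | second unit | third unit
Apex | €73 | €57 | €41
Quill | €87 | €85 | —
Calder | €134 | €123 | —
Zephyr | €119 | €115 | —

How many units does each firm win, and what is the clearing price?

Merging the schedules and taking the best 6: 134 (Calder-1), 123 (Calder-2), 119 (Zephyr-1), 115 (Zephyr-2), 87 (Quill-1), 85 (Quill-2)
The (k+1)-th unit-bid is €73.
Allocation: Calder 2, Quill 2, Zephyr 2.

Calder 2, Quill 2, Zephyr 2; clearing price €73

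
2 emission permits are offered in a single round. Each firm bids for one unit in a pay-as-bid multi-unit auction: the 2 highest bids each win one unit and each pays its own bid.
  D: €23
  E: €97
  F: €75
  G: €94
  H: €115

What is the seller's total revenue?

Bids ranked high→low: 115 (H), 97 (E), 94 (G), 75 (F), …
Winners (2 units): H, E.
Total revenue = 115 + 97 = €212.

Total revenue: €212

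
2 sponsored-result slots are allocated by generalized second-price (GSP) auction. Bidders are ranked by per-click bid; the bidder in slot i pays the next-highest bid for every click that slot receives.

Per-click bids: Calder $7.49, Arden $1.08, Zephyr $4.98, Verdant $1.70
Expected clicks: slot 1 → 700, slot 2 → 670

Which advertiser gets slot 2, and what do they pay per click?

Zephyr; $1.70 per click

Per-click bids in order: $7.49 (Calder) > $4.98 (Zephyr) > $1.70 (Verdant) > …
Slot 2 goes to the second-ranked bidder, Zephyr, who pays the next bid down: $1.70/click.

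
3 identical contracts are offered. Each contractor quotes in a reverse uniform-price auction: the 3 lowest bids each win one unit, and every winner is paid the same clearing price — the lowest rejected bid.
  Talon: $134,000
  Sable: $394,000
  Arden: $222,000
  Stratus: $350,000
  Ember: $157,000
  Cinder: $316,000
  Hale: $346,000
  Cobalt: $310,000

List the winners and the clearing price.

Talon, Ember, Arden; each is paid $310,000

Bids ranked low→high: 134,000 (Talon), 157,000 (Ember), 222,000 (Arden), 310,000 (Cobalt), 316,000 (Cinder), …
The 3 lowest are Talon, Ember, Arden.
First losing bid is Cobalt's $310,000, which sets the uniform price.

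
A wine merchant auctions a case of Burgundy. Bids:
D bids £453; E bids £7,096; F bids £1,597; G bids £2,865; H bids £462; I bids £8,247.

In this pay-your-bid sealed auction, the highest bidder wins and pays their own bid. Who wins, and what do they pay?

I pays £8,247

Bids ranked: 8,247 (I) > 7,096 (E) > 2,865 (G) > 1,597 (F) > 462 (H) > 453 (D)
First-price: I pays what they bid, £8,247.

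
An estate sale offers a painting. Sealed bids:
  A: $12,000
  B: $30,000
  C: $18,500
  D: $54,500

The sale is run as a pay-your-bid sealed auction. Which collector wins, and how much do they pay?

D pays $54,500

Rule: the highest bidder wins and pays their own bid.
Bids ranked: 54,500 (D) > 30,000 (B) > 18,500 (C) > 12,000 (A)
D has the highest bid and pays exactly that: $54,500.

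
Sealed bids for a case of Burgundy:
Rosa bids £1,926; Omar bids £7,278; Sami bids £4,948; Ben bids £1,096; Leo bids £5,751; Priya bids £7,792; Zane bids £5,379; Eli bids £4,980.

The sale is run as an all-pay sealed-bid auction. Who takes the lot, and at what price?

Bids in order: 7,792 (Priya) > 7,278 (Omar) > 5,751 (Leo) > 5,379 (Zane) > 4,980 (Eli) > 4,948 (Sami) > …
Priya wins with the top bid; all bids are sunk regardless.

Priya pays £7,792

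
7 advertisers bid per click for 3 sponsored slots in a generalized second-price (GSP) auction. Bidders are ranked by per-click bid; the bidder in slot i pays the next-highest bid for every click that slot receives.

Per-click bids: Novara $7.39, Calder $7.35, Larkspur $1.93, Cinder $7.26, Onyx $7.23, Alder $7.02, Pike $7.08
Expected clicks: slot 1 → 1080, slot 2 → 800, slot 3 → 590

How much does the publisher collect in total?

Per-click bids in order: $7.39 (Novara) > $7.35 (Calder) > $7.26 (Cinder) > $7.23 (Onyx) > …
Slot 1: Novara pays $7.35 × 1080 = $7938.00
Slot 2: Calder pays $7.26 × 800 = $5808.00
Slot 3: Cinder pays $7.23 × 590 = $4265.70
Total = $18011.70

Total revenue: $18011.70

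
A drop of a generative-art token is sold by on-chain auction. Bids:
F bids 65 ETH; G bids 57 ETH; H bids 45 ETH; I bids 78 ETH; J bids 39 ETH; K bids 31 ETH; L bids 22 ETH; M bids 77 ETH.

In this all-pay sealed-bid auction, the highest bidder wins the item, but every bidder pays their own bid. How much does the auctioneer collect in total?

Bids ranked: 78 (I) > 77 (M) > 65 (F) > 57 (G) > 45 (H) > 39 (J) > …
I wins with the top bid; all bids are sunk regardless.
Every bidder forfeits their bid regardless of winning.
Revenue = 65 + 57 + 45 + 78 + 39 + 31 + 22 + 77 = 414 ETH.

Total revenue: 414 ETH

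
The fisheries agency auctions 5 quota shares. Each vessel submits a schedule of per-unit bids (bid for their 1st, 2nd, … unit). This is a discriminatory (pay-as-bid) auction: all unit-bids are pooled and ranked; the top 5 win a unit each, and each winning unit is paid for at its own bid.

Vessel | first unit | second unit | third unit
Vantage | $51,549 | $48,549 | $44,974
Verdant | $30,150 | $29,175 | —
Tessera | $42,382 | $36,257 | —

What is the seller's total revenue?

All unit-bids, highest first — top 5: 51,549 (Vantage-1), 48,549 (Vantage-2), 44,974 (Vantage-3), 42,382 (Tessera-1), 36,257 (Tessera-2)
Next rejected bid: $30,150 (not a price — pay-as-bid).
Each winning unit pays its own bid.
Revenue = 51,549 + 48,549 + 44,974 + 42,382 + 36,257 = $223,711.

Total revenue: $223,711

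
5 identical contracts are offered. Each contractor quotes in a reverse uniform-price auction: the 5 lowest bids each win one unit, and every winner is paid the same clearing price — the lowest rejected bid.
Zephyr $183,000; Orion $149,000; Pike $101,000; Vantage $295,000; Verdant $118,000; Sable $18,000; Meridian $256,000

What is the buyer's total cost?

Total cost: $1,280,000

Sorting: 18,000 (Sable), 101,000 (Pike), 118,000 (Verdant), 149,000 (Orion), 183,000 (Zephyr), 256,000 (Meridian), 295,000 (Vantage)
Winners (5 units): Sable, Pike, Verdant, Orion, Zephyr.
Lowest unsuccessful bid: $256,000 → clearing price.
Total cost = 5 × $256,000 = $1,280,000.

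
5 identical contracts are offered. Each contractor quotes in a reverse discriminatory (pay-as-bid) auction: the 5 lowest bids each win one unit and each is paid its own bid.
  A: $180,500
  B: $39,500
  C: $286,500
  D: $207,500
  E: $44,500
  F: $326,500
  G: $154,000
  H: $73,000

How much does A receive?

Bids ranked low→high: 39,500 (B), 44,500 (E), 73,000 (H), 154,000 (G), 180,500 (A), 207,500 (D), 286,500 (C), …
Winners (5 units): B, E, H, G, A.
A wins → own bid $180,500.

A is paid $180,500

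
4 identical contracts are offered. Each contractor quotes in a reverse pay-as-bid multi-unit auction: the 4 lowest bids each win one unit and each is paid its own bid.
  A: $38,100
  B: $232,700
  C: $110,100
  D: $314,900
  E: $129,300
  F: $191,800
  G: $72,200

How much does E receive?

E is paid $129,300

Sorting: 38,100 (A), 72,200 (G), 110,100 (C), 129,300 (E), 191,800 (F), 232,700 (B), …
Lowest 4: A, G, C, E.
E wins → own bid $129,300.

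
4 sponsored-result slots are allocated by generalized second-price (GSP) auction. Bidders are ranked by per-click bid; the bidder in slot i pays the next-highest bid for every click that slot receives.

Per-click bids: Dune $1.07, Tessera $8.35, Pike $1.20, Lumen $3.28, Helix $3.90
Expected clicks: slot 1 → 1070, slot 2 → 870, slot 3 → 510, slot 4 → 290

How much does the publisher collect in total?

Total revenue: $7948.90

Sorting advertisers: $8.35 (Tessera) > $3.90 (Helix) > $3.28 (Lumen) > $1.20 (Pike) > $1.07 (Dune)
Slot 1: Tessera pays $3.90 × 1070 = $4173.00
Slot 2: Helix pays $3.28 × 870 = $2853.60
Slot 3: Lumen pays $1.20 × 510 = $612.00
Slot 4: Pike pays $1.07 × 290 = $310.30
Total = $7948.90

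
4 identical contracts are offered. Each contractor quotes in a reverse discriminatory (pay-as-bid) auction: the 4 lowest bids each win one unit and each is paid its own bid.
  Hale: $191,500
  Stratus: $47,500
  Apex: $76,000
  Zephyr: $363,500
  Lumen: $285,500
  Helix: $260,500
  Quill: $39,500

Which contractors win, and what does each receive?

Quill $39,500, Stratus $47,500, Apex $76,000, Hale $191,500

Ordering the bids: 39,500 (Quill), 47,500 (Stratus), 76,000 (Apex), 191,500 (Hale), 260,500 (Helix), 285,500 (Lumen), …
Winners (4 units): Quill, Stratus, Apex, Hale.
Each winner is paid its own bid: Quill $39,500, Stratus $47,500, Apex $76,000, Hale $191,500.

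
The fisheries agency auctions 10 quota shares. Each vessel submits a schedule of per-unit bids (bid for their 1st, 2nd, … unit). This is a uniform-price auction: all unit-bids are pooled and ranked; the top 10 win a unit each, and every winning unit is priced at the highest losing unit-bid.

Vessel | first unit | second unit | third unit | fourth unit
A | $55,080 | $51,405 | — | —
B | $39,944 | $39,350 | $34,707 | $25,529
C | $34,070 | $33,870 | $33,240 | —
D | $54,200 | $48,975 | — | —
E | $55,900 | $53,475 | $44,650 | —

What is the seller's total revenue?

Pooled unit-bids ranked (top 10): 55,900 (E-1), 55,080 (A-1), 54,200 (D-1), 53,475 (E-2), 51,405 (A-2), 48,975 (D-2), 44,650 (E-3), 39,944 (B-1), 39,350 (B-2), 34,707 (B-3)
First bid not allocated: $34,070.
Allocation: A 2, B 3, D 2, E 3. Every unit priced at $34,070.
Revenue = 10 × 34,070 = $340,700.

Total revenue: $340,700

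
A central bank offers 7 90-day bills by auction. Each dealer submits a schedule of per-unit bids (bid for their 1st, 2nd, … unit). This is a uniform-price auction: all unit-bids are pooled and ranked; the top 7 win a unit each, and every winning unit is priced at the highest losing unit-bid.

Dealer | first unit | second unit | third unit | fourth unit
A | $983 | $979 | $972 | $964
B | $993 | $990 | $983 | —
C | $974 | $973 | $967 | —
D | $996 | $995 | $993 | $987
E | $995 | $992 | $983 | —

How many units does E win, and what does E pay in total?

E: 2 units, pays $1,974

Merging the schedules and taking the best 7: 996 (D-1), 995 (D-2), 995 (E-1), 993 (B-1), 993 (D-3), 992 (E-2), 990 (B-2)
First bid not allocated: $987.
E wins 2 unit(s) at $987 each.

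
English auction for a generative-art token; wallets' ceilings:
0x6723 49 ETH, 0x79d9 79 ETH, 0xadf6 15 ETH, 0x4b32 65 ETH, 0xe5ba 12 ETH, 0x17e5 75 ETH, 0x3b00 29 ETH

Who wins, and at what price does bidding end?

0x79d9 wins at 75 ETH

Ascending (English) auction: the price rises until one bidder remains; the winner pays the price at which the last rival dropped out.
Limits ranked: 79 (0x79d9) > 75 (0x17e5) > 65 (0x4b32) > 49 (0x6723) > 29 (0x3b00) > 15 (0xadf6) > …
Bidding ends when 0x17e5 exits at 75 ETH; 0x79d9 takes it.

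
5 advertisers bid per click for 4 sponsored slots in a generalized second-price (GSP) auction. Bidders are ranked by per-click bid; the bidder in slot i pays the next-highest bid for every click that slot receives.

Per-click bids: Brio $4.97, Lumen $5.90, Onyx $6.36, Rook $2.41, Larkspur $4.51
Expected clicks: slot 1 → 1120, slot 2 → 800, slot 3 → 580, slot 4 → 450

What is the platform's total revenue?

Per-click bids in order: $6.36 (Onyx) > $5.90 (Lumen) > $4.97 (Brio) > $4.51 (Larkspur) > $2.41 (Rook)
Slot 1: Onyx pays $5.90 × 1120 = $6608.00
Slot 2: Lumen pays $4.97 × 800 = $3976.00
Slot 3: Brio pays $4.51 × 580 = $2615.80
Slot 4: Larkspur pays $2.41 × 450 = $1084.50
Total = $14284.30

Total revenue: $14284.30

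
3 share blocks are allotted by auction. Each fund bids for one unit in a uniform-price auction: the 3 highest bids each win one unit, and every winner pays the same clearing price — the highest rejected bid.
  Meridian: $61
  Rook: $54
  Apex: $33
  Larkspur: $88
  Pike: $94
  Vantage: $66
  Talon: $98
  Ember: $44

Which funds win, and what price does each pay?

Sorting: 98 (Talon), 94 (Pike), 88 (Larkspur), 66 (Vantage), 61 (Meridian), …
The 3 highest are Talon, Pike, Larkspur.
Clearing price = highest rejected bid = $66.

Talon, Pike, Larkspur; each pays $66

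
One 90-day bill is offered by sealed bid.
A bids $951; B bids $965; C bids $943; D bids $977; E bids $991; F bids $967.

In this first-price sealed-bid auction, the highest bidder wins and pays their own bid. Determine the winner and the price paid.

E pays $991

Rule: the highest bidder wins and pays their own bid.
Bids in order: 991 (E) > 977 (D) > 967 (F) > 965 (B) > 951 (A) > 943 (C)
First-price: E pays what they bid, $991.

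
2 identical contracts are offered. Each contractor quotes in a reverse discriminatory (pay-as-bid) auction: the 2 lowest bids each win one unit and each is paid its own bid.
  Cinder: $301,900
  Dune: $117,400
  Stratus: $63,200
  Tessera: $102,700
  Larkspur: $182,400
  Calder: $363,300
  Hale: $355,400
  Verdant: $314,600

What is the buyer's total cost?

Total cost: $165,900

Sorting: 63,200 (Stratus), 102,700 (Tessera), 117,400 (Dune), 182,400 (Larkspur), …
Winners (2 units): Stratus, Tessera.
Total cost = 63,200 + 102,700 = $165,900.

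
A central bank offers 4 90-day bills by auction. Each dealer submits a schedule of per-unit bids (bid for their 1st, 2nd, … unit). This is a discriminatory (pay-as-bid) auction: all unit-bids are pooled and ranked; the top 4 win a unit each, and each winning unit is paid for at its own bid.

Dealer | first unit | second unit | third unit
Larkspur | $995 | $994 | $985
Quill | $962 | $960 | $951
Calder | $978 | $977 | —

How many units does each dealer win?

All unit-bids, highest first — top 4: 995 (Larkspur-1), 994 (Larkspur-2), 985 (Larkspur-3), 978 (Calder-1)
Next rejected bid: $977 (not a price — pay-as-bid).
Allocation: Calder 1, Larkspur 3.

Calder 1, Larkspur 3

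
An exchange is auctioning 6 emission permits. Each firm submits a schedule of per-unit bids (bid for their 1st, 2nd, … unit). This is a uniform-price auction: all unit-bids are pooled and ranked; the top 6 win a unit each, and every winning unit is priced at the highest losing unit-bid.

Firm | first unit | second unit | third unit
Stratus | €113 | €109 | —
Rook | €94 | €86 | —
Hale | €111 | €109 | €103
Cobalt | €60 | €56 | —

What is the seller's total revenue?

Total revenue: €516

All unit-bids, highest first — top 6: 113 (Stratus-1), 111 (Hale-1), 109 (Stratus-2), 109 (Hale-2), 103 (Hale-3), 94 (Rook-1)
The (k+1)-th unit-bid is €86.
Allocation: Hale 3, Rook 1, Stratus 2. Every unit priced at €86.
Revenue = 6 × 86 = €516.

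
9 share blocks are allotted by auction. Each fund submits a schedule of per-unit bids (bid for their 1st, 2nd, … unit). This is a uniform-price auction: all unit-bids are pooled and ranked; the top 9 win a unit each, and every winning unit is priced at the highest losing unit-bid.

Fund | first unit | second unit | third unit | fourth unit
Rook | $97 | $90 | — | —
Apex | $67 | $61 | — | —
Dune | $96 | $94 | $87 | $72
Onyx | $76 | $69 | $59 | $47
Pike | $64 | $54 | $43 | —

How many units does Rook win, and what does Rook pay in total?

Rook: 2 units, pays $128

All unit-bids, highest first — top 9: 97 (Rook-1), 96 (Dune-1), 94 (Dune-2), 90 (Rook-2), 87 (Dune-3), 76 (Onyx-1), 72 (Dune-4), 69 (Onyx-2), 67 (Apex-1)
The (k+1)-th unit-bid is $64.
Rook wins 2 unit(s) at $64 each.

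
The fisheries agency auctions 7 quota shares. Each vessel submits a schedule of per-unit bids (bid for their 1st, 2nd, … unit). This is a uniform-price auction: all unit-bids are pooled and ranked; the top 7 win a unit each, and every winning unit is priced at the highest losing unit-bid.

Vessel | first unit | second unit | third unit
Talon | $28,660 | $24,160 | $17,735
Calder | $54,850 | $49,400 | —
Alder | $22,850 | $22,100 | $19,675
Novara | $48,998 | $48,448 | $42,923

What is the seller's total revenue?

All unit-bids, highest first — top 7: 54,850 (Calder-1), 49,400 (Calder-2), 48,998 (Novara-1), 48,448 (Novara-2), 42,923 (Novara-3), 28,660 (Talon-1), 24,160 (Talon-2)
Highest rejected unit-bid = $22,850.
Allocation: Calder 2, Novara 3, Talon 2. Every unit priced at $22,850.
Revenue = 7 × 22,850 = $159,950.

Total revenue: $159,950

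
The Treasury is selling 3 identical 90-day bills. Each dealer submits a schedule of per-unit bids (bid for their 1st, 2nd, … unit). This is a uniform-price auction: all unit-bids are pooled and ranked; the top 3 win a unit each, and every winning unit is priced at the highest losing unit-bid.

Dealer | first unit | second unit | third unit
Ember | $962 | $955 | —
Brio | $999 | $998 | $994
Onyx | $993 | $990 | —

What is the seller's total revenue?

Total revenue: $2,979

All unit-bids, highest first — top 3: 999 (Brio-1), 998 (Brio-2), 994 (Brio-3)
Highest rejected unit-bid = $993.
Allocation: Brio 3. Every unit priced at $993.
Revenue = 3 × 993 = $2,979.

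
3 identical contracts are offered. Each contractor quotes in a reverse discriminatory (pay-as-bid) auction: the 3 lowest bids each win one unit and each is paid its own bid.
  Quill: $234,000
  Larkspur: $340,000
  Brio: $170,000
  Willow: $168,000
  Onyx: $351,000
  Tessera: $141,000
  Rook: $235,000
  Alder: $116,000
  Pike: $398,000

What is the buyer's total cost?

Total cost: $425,000

Sorting: 116,000 (Alder), 141,000 (Tessera), 168,000 (Willow), 170,000 (Brio), 234,000 (Quill), …
Winners (3 units): Alder, Tessera, Willow.
Total cost = 116,000 + 141,000 + 168,000 = $425,000.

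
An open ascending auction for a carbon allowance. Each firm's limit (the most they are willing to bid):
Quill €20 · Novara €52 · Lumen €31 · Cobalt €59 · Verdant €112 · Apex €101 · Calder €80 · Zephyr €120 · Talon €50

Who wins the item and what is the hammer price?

Zephyr wins at €112

Rule: the price rises until one bidder remains; the winner pays the price at which the last rival dropped out.
Limits ranked: 120 (Zephyr) > 112 (Verdant) > 101 (Apex) > 80 (Calder) > 59 (Cobalt) > 52 (Novara) > …
Once the price passes €112, only Zephyr is left; the hammer falls at Verdant's limit of €112.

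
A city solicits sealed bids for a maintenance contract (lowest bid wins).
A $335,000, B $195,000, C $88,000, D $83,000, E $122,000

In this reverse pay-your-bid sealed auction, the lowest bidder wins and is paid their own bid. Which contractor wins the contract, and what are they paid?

D is paid $83,000

Bids ranked: 83,000 (D) < 88,000 (C) < 122,000 (E) < 195,000 (B) < 335,000 (A)
D is lowest → is paid own bid, $83,000.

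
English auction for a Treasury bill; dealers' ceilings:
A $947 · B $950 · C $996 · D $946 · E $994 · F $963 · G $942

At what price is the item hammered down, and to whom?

C wins at $994

Open ascending-bid auction: the price rises until one bidder remains; the winner pays the price at which the last rival dropped out.
Limits ranked: 996 (C) > 994 (E) > 963 (F) > 950 (B) > 947 (A) > 946 (D) > …
Bidding ends when E exits at $994; C takes it.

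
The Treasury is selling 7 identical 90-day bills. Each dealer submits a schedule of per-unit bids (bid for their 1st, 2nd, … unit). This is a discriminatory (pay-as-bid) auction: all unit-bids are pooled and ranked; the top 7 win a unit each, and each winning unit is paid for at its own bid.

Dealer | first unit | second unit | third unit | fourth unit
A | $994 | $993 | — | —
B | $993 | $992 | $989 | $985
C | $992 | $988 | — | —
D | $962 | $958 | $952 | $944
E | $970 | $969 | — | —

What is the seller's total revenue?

All unit-bids, highest first — top 7: 994 (A-1), 993 (A-2), 993 (B-1), 992 (B-2), 992 (C-1), 989 (B-3), 988 (C-2)
Next rejected bid: $985 (not a price — pay-as-bid).
Each winning unit pays its own bid.
Revenue = 994 + 993 + 993 + 992 + 992 + 989 + 988 = $6,941.

Total revenue: $6,941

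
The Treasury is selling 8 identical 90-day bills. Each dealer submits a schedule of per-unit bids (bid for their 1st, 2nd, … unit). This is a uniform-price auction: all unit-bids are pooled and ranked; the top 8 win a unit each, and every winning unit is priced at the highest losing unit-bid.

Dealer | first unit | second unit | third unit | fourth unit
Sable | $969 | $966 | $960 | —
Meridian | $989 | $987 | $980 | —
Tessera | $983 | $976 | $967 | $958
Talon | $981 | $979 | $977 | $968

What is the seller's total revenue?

Total revenue: $7,752

Merging the schedules and taking the best 8: 989 (Meridian-1), 987 (Meridian-2), 983 (Tessera-1), 981 (Talon-1), 980 (Meridian-3), 979 (Talon-2), 977 (Talon-3), 976 (Tessera-2)
Highest rejected unit-bid = $969.
Allocation: Meridian 3, Talon 3, Tessera 2. Every unit priced at $969.
Revenue = 8 × 969 = $7,752.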